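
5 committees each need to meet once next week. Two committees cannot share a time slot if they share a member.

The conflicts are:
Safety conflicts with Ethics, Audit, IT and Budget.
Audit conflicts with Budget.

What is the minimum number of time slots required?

Safety, Audit, Budget pairwise conflict, so at least 3 time slots are needed.
3 time slots suffice: time slot 1 → {Safety}; time slot 2 → {Ethics, Audit, IT}; time slot 3 → {Budget}. Every pair that conflicts lands in different time slots.

3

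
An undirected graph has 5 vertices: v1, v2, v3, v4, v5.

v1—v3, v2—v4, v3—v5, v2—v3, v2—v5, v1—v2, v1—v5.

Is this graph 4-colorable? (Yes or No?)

The chromatic number is 4. v1, v2, v3, v5 are mutually adjacent (a clique of size 4), so at least 4 colors are needed.
4 colors suffice: color 1 → {v2}; color 2 → {v4, v5}; color 3 → {v1}; color 4 → {v3}.
That is already a proper 4-coloring.

Yes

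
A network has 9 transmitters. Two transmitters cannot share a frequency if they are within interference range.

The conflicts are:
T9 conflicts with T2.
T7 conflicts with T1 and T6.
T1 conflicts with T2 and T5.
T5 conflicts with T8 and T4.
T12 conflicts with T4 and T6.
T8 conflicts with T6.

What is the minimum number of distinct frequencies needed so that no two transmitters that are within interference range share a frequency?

3

The cycle T6-T7-T1-T5-T8-T6 has odd length 5, so it cannot be 2-colored; at least 3 frequencies are needed.
3 frequencies suffice: frequency 1 → {T9, T1, T4, T6}; frequency 2 → {T7, T2, T5, T12}; frequency 3 → {T8}. Every pair that conflicts lands in different frequencies.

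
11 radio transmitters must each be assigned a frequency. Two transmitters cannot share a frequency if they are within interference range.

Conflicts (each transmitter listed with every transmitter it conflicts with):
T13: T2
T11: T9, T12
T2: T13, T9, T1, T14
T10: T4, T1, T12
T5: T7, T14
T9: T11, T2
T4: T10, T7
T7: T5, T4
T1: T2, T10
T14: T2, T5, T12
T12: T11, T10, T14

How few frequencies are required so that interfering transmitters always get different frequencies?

3

The cycle T14-T2-T9-T11-T12-T14 has odd length 5, so it cannot be 2-colored; at least 3 frequencies are needed.
3 frequencies suffice: frequency 1 → {T2, T5, T4, T12}; frequency 2 → {T13, T10, T9, T7, T14}; frequency 3 → {T11, T1}. Every pair that conflicts lands in different frequencies.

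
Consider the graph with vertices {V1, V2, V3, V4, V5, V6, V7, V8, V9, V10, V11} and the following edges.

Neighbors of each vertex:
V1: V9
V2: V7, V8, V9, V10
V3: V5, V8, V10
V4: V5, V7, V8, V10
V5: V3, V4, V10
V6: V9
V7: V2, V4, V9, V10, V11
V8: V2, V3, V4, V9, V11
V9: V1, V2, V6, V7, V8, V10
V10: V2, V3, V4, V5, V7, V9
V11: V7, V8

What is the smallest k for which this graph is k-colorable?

4

V2, V7, V9, V10 are pairwise adjacent (a clique of size 4), so at least 4 colors are needed.
4 colors suffice: color 1 → {V1, V6, V8, V10}; color 2 → {V3, V4, V9, V11}; color 3 → {V5, V7}; color 4 → {V2}. No two adjacent vertices share a color.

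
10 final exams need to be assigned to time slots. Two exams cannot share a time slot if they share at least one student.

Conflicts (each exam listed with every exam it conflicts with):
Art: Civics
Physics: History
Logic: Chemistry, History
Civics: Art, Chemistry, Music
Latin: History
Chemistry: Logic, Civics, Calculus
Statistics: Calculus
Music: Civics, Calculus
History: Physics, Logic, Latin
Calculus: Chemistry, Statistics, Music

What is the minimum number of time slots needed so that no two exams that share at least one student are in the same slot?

2

Chemistry and Calculus conflict, so at least 2 time slots are needed.
A valid assignment using 2 time slots: Art=1, Physics=2, Logic=2, Civics=2, Latin=2, Chemistry=1, Statistics=1, Music=1, History=1, Calculus=2. Each listed conflict is separated.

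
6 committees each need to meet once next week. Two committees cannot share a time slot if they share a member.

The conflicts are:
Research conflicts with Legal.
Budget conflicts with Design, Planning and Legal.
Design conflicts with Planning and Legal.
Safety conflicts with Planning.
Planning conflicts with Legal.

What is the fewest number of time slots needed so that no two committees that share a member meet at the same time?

4

Budget, Design, Planning, Legal all conflict with each other, so at least 4 time slots are needed.
4 time slots suffice: time slot 1 → {Safety, Legal}; time slot 2 → {Research, Planning}; time slot 3 → {Design}; time slot 4 → {Budget}. Each listed conflict is separated.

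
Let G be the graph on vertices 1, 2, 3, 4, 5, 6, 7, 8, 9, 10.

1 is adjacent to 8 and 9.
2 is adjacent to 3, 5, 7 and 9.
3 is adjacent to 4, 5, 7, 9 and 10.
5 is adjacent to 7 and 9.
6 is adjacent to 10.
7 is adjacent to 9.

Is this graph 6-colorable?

The chromatic number is 5. 2, 3, 5, 7, 9 form a clique, so at least 5 colors are needed.
One proper 5-coloring: 1=red, 2=yellow, 3=red, 4=blue, 5=green, 6=red, 7=purple, 8=blue, 9=blue, 10=blue.
Since 6 ≥ 5, a proper 6-coloring certainly exists.

Yes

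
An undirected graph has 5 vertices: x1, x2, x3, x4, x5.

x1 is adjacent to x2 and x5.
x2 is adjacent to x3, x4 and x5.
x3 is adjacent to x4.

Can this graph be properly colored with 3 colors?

The chromatic number is 3. x1, x2, x5 form a triangle, so at least 3 colors are needed.
One proper 3-coloring: x1=3, x2=1, x3=3, x4=2, x5=2.
That is already a proper 3-coloring.

Yes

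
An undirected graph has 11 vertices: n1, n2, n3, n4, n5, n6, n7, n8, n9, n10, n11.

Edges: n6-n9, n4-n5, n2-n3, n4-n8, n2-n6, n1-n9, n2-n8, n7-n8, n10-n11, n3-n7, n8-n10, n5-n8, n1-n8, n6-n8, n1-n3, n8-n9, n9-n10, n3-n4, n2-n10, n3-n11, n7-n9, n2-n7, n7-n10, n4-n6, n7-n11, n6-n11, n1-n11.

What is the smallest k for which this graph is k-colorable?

n2, n7, n8, n10 form a clique, so at least 4 colors are needed.
4 colors suffice: color red → {n3, n8}; color blue → {n1, n5, n6, n7}; color green → {n2, n4, n9, n11}; color yellow → {n10}. Each edge has distinct colors on its endpoints.

4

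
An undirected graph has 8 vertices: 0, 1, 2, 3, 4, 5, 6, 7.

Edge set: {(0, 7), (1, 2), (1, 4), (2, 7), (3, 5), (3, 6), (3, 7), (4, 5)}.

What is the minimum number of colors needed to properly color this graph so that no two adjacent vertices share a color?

2

0 and 7 are adjacent, so at least 2 colors are needed.
A valid assignment using 2 colors: 0=b, 1=a, 2=b, 3=b, 4=b, 5=a, 6=a, 7=a. Each edge has distinct colors on its endpoints.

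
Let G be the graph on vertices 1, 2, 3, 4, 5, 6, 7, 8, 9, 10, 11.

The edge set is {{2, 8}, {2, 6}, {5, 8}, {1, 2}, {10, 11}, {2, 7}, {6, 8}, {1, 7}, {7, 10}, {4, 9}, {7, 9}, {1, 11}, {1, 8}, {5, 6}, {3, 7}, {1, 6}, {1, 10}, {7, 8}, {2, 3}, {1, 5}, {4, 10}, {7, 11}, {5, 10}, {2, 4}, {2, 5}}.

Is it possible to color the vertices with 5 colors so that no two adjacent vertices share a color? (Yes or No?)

The chromatic number is 5. 1, 2, 5, 6, 8 are pairwise adjacent (a clique of size 5), so at least 5 colors are needed.
5 colors suffice: color a → {4, 5, 7}; color b → {1, 3, 9}; color c → {2, 10}; color d → {8, 11}; color e → {6}.
That is already a proper 5-coloring.

Yes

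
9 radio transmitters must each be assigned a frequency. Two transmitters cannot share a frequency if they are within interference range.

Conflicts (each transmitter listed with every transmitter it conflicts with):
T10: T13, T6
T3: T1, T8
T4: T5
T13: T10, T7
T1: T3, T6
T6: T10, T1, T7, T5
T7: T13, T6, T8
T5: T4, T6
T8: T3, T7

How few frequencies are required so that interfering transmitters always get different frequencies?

3

The cycle T6-T7-T8-T3-T1-T6 has odd length 5, so it cannot be 2-colored; at least 3 frequencies are needed.
A valid assignment using 3 frequencies: T10=2, T3=2, T4=1, T13=1, T1=3, T6=1, T7=2, T5=2, T8=1. No two conflicting transmitters share a frequency.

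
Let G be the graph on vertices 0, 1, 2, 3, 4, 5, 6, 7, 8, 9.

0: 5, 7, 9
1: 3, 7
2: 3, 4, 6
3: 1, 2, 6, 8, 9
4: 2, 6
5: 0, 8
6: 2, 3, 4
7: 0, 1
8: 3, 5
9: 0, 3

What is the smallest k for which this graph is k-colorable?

2, 3, 6 are mutually adjacent, so at least 3 colors are needed.
3 colors suffice: color red → {0, 3, 4}; color blue → {2, 7, 8, 9}; color green → {1, 5, 6}. Each edge has distinct colors on its endpoints.

3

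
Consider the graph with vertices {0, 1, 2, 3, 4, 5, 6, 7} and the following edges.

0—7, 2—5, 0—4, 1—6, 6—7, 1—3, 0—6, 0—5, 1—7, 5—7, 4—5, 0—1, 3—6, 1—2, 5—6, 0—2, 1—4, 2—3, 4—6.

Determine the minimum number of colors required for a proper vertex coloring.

0, 1, 4, 6 form a clique, so at least 4 colors are needed.
4 colors suffice: color a → {0, 3}; color b → {1, 5}; color c → {2, 6}; color d → {4, 7}. Each edge has distinct colors on its endpoints.

4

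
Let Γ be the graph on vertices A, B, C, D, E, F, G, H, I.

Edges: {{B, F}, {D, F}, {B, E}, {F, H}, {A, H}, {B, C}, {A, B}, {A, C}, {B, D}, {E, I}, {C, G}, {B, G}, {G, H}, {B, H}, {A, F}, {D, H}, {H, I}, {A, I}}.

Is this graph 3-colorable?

No

B, D, F, H are pairwise adjacent (a clique of size 4), so at least 4 colors are needed.
So 3 colors are not enough.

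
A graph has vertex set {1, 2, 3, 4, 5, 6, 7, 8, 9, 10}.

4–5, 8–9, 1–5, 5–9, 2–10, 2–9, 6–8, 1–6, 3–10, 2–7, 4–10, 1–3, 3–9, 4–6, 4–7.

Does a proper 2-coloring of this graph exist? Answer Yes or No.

The cycle 8-6-4-5-9-8 has odd length 5, so it cannot be 2-colored; at least 3 colors are needed.
So 2 colors are not enough.

No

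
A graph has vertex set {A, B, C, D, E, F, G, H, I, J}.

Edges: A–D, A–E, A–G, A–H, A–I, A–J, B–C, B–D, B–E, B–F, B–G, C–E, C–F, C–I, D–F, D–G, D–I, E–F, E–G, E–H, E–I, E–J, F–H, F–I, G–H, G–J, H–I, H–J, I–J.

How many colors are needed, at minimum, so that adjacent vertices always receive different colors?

A, E, G, H, J form a clique, so at least 5 colors are needed.
5 colors suffice: color 1 → {D, E}; color 2 → {G, I}; color 3 → {A, F}; color 4 → {B, H}; color 5 → {C, J}. No two adjacent vertices share a color.

5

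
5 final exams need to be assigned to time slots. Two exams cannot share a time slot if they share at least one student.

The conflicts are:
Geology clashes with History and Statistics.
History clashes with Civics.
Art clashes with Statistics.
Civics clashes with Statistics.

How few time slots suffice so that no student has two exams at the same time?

Art and Statistics conflict, so at least 2 time slots are needed.
2 time slots suffice: Geology=2, History=1, Art=2, Civics=2, Statistics=1. Every pair that conflicts lands in different time slots.

2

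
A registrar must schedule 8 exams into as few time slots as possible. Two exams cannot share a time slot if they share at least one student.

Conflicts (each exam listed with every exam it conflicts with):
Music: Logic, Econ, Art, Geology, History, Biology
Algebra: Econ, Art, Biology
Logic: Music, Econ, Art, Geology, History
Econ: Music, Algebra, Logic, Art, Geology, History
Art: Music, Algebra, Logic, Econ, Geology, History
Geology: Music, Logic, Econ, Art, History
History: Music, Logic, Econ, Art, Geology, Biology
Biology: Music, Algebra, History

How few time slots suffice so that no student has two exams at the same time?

Music, Logic, Econ, Art, Geology, History are mutually in conflict, so at least 6 time slots are needed.
A valid assignment using 6 time slots: Music=4, Algebra=2, Logic=6, Econ=1, Art=3, Geology=5, History=2, Biology=1. Each listed conflict is separated.

6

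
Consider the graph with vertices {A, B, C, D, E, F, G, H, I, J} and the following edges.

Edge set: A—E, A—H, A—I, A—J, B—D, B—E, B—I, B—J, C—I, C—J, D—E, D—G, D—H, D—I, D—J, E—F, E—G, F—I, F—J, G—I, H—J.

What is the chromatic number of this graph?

3

D, E, G form a triangle, so at least 3 colors are needed.
3 colors suffice: color red → {A, C, D, F}; color blue → {E, I, J}; color green → {B, G, H}. Every edge joins two different colors.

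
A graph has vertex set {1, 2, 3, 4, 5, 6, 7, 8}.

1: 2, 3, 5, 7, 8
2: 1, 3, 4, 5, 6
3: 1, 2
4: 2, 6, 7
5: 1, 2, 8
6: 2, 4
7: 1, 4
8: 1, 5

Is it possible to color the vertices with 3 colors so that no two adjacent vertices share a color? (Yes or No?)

The chromatic number is 3. 1, 5, 8 are pairwise adjacent, so at least 3 colors are needed.
3 colors suffice: color a → {1, 4}; color b → {2, 7, 8}; color c → {3, 5, 6}.
That is already a proper 3-coloring.

Yes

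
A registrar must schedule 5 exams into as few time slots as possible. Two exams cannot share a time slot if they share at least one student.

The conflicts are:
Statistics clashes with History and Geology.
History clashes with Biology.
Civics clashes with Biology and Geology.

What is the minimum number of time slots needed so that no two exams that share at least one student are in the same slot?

3

The cycle Biology-Civics-Geology-Statistics-History-Biology has odd length 5, so it cannot be 2-colored; at least 3 time slots are needed.
3 time slots suffice: Statistics=2, History=1, Civics=2, Biology=3, Geology=1. Each listed conflict is separated.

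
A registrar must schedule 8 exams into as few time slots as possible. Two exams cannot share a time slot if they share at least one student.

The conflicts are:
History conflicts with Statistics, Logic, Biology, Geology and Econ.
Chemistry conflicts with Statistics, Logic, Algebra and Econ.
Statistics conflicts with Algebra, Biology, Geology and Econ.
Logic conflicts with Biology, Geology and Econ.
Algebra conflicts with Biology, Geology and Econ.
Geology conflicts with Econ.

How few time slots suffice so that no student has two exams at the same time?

Statistics, Algebra, Geology, Econ pairwise conflict, so at least 4 time slots are needed.
4 time slots suffice: time slot 1 → {Biology, Econ}; time slot 2 → {Statistics, Logic}; time slot 3 → {Chemistry, Geology}; time slot 4 → {History, Algebra}. Each listed conflict is separated.

4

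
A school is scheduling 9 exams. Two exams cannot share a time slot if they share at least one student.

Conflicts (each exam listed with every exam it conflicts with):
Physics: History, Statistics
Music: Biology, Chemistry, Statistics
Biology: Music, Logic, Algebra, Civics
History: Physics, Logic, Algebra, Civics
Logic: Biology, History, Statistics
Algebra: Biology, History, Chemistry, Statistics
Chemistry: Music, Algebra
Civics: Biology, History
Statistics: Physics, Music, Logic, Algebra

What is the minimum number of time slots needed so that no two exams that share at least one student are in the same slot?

2

Algebra and Statistics conflict, so at least 2 time slots are needed.
2 time slots suffice: Physics=2, Music=2, Biology=1, History=1, Logic=2, Algebra=2, Chemistry=1, Civics=2, Statistics=1. Each listed conflict is separated.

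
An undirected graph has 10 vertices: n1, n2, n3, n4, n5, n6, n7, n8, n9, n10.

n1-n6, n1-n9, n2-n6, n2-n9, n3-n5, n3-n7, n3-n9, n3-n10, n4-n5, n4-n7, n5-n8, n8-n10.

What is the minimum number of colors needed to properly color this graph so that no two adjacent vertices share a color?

2

n8 and n10 are adjacent, so at least 2 colors are needed.
2 colors suffice: color 1 → {n1, n2, n3, n4, n8}; color 2 → {n5, n6, n7, n9, n10}. No two adjacent vertices share a color.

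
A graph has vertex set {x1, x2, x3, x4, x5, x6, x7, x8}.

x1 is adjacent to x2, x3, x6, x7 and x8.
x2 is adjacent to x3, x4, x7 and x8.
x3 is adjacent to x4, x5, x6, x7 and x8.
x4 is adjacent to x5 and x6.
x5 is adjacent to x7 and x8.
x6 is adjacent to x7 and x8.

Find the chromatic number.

x1, x3, x6, x7 form a clique, so at least 4 colors are needed.
4 colors suffice: color 1 → {x3}; color 2 → {x2, x5, x6}; color 3 → {x1, x4}; color 4 → {x7, x8}. No two adjacent vertices share a color.

4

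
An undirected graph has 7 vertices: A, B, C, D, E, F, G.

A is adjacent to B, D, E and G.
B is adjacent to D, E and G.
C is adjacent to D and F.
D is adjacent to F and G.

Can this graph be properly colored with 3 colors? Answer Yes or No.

No

A, B, D, G form a clique, so at least 4 colors are needed.
So 3 colors are not enough.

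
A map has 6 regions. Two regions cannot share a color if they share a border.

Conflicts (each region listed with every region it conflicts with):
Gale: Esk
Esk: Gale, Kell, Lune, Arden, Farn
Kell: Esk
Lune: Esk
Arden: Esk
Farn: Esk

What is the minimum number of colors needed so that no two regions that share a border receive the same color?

2

Esk and Farn conflict, so at least 2 colors are needed.
A valid assignment using 2 colors: Gale=2, Esk=1, Kell=2, Lune=2, Arden=2, Farn=2. Every pair that conflicts lands in different colors.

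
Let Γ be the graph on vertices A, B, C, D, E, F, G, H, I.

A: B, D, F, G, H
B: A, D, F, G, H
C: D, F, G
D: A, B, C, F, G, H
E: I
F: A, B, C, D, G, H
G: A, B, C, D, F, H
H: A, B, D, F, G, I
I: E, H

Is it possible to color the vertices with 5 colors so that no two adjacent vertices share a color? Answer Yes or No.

A, B, D, F, G, H form a clique, so at least 6 colors are needed.
So 5 colors are not enough.

No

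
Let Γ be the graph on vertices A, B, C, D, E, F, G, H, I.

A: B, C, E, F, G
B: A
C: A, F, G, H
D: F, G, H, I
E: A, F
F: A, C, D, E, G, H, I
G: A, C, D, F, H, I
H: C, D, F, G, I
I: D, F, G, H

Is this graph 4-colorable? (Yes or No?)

No

D, F, G, H, I are pairwise adjacent (a clique of size 5), so at least 5 colors are needed.
So 4 colors are not enough.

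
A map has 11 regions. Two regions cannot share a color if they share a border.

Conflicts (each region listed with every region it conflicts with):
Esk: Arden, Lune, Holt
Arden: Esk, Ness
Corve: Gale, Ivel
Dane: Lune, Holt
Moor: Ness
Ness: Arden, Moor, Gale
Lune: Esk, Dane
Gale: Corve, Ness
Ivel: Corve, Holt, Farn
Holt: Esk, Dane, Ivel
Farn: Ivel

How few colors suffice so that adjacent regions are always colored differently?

3

The cycle Esk-Arden-Ness-Gale-Corve-Ivel-Holt-Esk has odd length 7, so it cannot be 2-colored; at least 3 colors are needed.
3 colors suffice: Esk=1, Arden=2, Corve=3, Dane=1, Moor=2, Ness=1, Lune=2, Gale=2, Ivel=1, Holt=2, Farn=2. No two conflicting regions share a color.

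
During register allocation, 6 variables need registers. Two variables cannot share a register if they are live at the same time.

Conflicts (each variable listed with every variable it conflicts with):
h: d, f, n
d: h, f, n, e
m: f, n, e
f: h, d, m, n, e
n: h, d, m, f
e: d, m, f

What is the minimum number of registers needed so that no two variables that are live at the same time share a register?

4

h, d, f, n pairwise conflict, so at least 4 registers are needed.
Using 4 registers: h=4, d=3, m=3, f=1, n=2, e=2. No two conflicting variables share a register.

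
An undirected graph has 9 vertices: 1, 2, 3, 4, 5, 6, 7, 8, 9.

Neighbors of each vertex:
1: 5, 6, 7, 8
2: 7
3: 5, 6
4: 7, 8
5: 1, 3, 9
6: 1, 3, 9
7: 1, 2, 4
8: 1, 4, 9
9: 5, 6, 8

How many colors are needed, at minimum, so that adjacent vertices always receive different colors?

2

4 and 7 are adjacent, so at least 2 colors are needed.
2 colors suffice: color a → {1, 2, 3, 4, 9}; color b → {5, 6, 7, 8}. No two adjacent vertices share a color.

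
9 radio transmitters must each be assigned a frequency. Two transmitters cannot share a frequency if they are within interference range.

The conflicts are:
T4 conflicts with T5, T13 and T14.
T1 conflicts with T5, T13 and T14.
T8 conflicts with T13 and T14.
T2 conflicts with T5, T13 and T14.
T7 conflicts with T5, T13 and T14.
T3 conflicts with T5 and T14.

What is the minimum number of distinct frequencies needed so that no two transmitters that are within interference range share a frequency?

2

T8 and T13 conflict, so at least 2 frequencies are needed.
2 frequencies suffice: frequency 1 → {T5, T13, T14}; frequency 2 → {T4, T1, T8, T2, T7, T3}. Every pair that conflicts lands in different frequencies.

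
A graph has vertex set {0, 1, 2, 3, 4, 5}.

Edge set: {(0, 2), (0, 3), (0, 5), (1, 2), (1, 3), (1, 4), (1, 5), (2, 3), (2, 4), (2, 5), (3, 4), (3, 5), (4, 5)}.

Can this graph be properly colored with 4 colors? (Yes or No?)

1, 2, 3, 4, 5 form a clique, so at least 5 colors are needed.
So 4 colors are not enough.

No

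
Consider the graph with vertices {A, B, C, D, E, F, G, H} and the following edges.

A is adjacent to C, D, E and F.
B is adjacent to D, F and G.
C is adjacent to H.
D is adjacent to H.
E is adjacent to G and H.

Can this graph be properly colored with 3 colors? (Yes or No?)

Yes

The chromatic number is 3. The cycle D-H-E-G-B-D has odd length 5, so it cannot be 2-colored; at least 3 colors are needed.
3 colors suffice: A=red, B=red, C=blue, D=blue, E=blue, F=blue, G=green, H=red.
That is already a proper 3-coloring.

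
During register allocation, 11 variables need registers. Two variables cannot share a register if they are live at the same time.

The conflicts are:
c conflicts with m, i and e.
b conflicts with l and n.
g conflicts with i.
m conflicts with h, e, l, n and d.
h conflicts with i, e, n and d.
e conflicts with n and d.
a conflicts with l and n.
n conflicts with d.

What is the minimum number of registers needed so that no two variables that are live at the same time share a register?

5

m, h, e, n, d are mutually in conflict, so at least 5 registers are needed.
5 registers suffice: c=3, b=2, g=2, m=2, h=3, i=1, e=4, a=2, l=1, n=1, d=5. No two conflicting variables share a register.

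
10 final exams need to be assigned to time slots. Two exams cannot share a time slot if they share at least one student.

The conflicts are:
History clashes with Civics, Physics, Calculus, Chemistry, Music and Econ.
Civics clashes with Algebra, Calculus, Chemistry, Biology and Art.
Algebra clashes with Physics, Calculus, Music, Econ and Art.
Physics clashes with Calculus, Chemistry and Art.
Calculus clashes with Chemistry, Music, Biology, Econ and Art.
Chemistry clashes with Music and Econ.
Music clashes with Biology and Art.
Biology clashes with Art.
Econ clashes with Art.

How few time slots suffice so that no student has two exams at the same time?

4

Algebra, Calculus, Music, Art all conflict with each other, so at least 4 time slots are needed.
4 time slots suffice: time slot 1 → {Calculus}; time slot 2 → {History, Art}; time slot 3 → {Civics, Physics, Music, Econ}; time slot 4 → {Algebra, Chemistry, Biology}. Each listed conflict is separated.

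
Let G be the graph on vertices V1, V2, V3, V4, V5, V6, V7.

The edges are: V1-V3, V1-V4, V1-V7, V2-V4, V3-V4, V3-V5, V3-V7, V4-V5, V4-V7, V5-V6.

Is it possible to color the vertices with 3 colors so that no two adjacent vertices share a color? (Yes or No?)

V1, V3, V4, V7 are pairwise adjacent (a clique of size 4), so at least 4 colors are needed.
So 3 colors are not enough.

No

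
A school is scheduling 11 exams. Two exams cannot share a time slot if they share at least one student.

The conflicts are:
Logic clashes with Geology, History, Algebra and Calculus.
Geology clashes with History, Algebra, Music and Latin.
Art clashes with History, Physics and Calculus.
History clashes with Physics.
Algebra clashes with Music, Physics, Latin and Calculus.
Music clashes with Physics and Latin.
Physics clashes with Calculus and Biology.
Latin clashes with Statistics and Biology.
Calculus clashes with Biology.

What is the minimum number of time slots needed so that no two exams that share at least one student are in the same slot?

Geology, Algebra, Music, Latin are mutually in conflict, so at least 4 time slots are needed.
4 time slots suffice: time slot 1 → {History, Algebra, Statistics, Biology}; time slot 2 → {Logic, Physics, Latin}; time slot 3 → {Geology, Calculus}; time slot 4 → {Art, Music}. No two conflicting exams share a time slot.

4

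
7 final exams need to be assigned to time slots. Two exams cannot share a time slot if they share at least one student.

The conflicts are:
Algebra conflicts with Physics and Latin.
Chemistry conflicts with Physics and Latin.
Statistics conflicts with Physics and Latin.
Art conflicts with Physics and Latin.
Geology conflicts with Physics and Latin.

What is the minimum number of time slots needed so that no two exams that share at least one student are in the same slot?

2

Art and Physics conflict, so at least 2 time slots are needed.
A valid assignment using 2 time slots: Algebra=2, Chemistry=2, Statistics=2, Art=2, Geology=2, Physics=1, Latin=1. Each listed conflict is separated.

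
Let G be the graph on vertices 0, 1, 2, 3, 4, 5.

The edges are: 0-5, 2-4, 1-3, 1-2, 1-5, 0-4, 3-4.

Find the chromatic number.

The cycle 5-0-4-3-1-5 has odd length 5, so it cannot be 2-colored; at least 3 colors are needed.
3 colors suffice: 0=b, 1=a, 2=b, 3=b, 4=a, 5=c. Every edge joins two different colors.

3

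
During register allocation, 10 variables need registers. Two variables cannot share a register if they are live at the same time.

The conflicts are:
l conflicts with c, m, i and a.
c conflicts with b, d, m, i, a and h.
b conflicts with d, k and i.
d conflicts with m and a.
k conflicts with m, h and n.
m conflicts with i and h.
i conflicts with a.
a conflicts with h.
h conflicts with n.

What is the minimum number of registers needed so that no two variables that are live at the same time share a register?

l, c, m, i are mutually in conflict, so at least 4 registers are needed.
4 registers suffice: l=4, c=1, b=2, d=3, k=1, m=2, i=3, a=2, h=3, n=2. Every pair that conflicts lands in different registers.

4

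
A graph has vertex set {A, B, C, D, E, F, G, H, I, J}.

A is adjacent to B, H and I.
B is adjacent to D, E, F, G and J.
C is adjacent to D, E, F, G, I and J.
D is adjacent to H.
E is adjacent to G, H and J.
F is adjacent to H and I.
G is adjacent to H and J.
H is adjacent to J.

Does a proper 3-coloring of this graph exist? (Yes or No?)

No

C, E, G, J are mutually adjacent (a clique of size 4), so at least 4 colors are needed.
So 3 colors are not enough.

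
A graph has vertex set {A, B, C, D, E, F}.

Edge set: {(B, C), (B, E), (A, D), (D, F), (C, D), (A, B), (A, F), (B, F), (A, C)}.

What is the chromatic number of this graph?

3

A, B, F are pairwise adjacent, so at least 3 colors are needed.
A valid assignment using 3 colors: A=blue, B=red, C=green, D=red, E=blue, F=green. Each edge has distinct colors on its endpoints.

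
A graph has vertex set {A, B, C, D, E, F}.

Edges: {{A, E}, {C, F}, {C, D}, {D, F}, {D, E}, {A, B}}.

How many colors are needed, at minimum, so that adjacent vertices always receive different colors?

3

C, D, F are mutually adjacent, so at least 3 colors are needed.
3 colors suffice: A=1, B=2, C=3, D=1, E=2, F=2. Each edge has distinct colors on its endpoints.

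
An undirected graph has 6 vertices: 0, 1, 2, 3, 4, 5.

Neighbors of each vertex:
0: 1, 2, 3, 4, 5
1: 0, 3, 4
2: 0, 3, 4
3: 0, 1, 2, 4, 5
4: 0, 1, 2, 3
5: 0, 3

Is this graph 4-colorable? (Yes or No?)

The chromatic number is 4. 0, 1, 3, 4 are mutually adjacent (a clique of size 4), so at least 4 colors are needed.
4 colors suffice: color a → {0}; color b → {3}; color c → {4, 5}; color d → {1, 2}.
That is already a proper 4-coloring.

Yes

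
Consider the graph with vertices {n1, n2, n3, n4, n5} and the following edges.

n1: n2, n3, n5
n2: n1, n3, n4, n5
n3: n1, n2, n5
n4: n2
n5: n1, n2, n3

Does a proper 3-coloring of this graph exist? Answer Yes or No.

No

n1, n2, n3, n5 are mutually adjacent (a clique of size 4), so at least 4 colors are needed.
So 3 colors are not enough.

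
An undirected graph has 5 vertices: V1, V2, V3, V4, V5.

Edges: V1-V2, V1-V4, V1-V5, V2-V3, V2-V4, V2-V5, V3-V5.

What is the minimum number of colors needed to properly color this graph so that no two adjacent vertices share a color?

V1, V2, V5 form a triangle, so at least 3 colors are needed.
3 colors suffice: color 1 → {V2}; color 2 → {V4, V5}; color 3 → {V1, V3}. Each edge has distinct colors on its endpoints.

3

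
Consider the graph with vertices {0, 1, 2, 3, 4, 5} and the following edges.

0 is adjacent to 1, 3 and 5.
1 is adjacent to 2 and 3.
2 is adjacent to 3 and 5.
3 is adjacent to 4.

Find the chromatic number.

3

0, 1, 3 are mutually adjacent, so at least 3 colors are needed.
3 colors suffice: color red → {3, 5}; color blue → {1, 4}; color green → {0, 2}. Each edge has distinct colors on its endpoints.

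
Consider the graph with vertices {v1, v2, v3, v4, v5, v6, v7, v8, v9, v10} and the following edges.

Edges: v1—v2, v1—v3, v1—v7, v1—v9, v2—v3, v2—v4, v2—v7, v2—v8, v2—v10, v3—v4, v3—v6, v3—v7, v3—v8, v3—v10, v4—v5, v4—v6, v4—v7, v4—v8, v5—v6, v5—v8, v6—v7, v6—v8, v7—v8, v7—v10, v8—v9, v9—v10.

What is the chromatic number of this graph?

v3, v4, v6, v7, v8 form a clique, so at least 5 colors are needed.
A valid assignment using 5 colors: v1=green, v2=purple, v3=blue, v4=yellow, v5=red, v6=purple, v7=red, v8=green, v9=red, v10=green. Each edge has distinct colors on its endpoints.

5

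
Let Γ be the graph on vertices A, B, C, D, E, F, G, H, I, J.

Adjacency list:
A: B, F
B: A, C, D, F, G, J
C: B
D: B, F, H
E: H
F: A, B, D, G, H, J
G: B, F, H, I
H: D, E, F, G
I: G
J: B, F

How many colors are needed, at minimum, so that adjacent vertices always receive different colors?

3

F, G, H are pairwise adjacent, so at least 3 colors are needed.
A valid assignment using 3 colors: A=green, B=blue, C=red, D=green, E=red, F=red, G=green, H=blue, I=red, J=green. No two adjacent vertices share a color.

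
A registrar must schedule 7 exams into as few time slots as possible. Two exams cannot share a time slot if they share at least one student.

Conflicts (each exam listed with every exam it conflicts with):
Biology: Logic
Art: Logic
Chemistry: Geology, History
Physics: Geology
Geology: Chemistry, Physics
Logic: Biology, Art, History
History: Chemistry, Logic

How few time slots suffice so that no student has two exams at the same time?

Chemistry and History conflict, so at least 2 time slots are needed.
A valid assignment using 2 time slots: Biology=2, Art=2, Chemistry=1, Physics=1, Geology=2, Logic=1, History=2. No two conflicting exams share a time slot.

2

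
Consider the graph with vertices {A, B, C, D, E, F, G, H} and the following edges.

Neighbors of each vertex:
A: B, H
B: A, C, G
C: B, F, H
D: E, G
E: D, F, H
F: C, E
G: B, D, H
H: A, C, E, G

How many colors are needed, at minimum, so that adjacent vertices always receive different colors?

A and B are adjacent, so at least 2 colors are needed.
2 colors suffice: A=2, B=1, C=2, D=1, E=2, F=1, G=2, H=1. No two adjacent vertices share a color.

2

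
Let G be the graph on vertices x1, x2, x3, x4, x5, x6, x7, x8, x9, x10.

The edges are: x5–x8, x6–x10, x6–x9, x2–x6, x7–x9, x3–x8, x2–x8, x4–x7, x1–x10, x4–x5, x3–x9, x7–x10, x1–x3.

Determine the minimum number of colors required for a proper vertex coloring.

The cycle x9-x3-x1-x10-x7-x9 has odd length 5, so it cannot be 2-colored; at least 3 colors are needed.
3 colors suffice: color 1 → {x3, x5, x6, x7}; color 2 → {x4, x8, x9, x10}; color 3 → {x1, x2}. Each edge has distinct colors on its endpoints.

3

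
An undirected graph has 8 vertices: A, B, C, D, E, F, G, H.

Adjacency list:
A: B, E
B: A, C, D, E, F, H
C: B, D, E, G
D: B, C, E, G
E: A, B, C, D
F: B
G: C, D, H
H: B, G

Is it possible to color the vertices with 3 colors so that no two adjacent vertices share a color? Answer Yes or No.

B, C, D, E form a clique, so at least 4 colors are needed.
So 3 colors are not enough.

No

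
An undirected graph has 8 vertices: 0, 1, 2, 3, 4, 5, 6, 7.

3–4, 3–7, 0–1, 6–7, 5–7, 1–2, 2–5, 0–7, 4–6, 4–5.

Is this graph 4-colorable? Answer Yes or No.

The chromatic number is 3. The cycle 7-0-1-2-5-7 has odd length 5, so it cannot be 2-colored; at least 3 colors are needed.
One proper 3-coloring: 0=blue, 1=red, 2=green, 3=blue, 4=red, 5=blue, 6=blue, 7=red.
Since 4 ≥ 3, a proper 4-coloring certainly exists.

Yes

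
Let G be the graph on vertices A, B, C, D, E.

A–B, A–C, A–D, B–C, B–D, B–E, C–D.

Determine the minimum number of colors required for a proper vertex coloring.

4

A, B, C, D are mutually adjacent (a clique of size 4), so at least 4 colors are needed.
4 colors suffice: color 1 → {B}; color 2 → {C, E}; color 3 → {A}; color 4 → {D}. Every edge joins two different colors.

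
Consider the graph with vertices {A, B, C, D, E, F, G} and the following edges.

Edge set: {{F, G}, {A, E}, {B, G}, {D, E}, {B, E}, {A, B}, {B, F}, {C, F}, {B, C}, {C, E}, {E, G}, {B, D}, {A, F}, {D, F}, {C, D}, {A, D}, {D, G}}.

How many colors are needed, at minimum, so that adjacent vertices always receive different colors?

B, C, D, F are pairwise adjacent (a clique of size 4), so at least 4 colors are needed.
4 colors suffice: color red → {D}; color blue → {B}; color green → {E, F}; color yellow → {A, C, G}. No two adjacent vertices share a color.

4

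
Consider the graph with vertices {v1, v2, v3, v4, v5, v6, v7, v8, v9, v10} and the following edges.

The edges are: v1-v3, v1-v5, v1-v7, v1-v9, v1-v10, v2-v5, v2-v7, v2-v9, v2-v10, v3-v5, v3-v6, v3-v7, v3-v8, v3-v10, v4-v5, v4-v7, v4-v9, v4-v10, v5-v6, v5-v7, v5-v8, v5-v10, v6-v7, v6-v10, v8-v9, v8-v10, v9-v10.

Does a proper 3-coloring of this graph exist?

v1, v3, v5, v10 are pairwise adjacent (a clique of size 4), so at least 4 colors are needed.
So 3 colors are not enough.

No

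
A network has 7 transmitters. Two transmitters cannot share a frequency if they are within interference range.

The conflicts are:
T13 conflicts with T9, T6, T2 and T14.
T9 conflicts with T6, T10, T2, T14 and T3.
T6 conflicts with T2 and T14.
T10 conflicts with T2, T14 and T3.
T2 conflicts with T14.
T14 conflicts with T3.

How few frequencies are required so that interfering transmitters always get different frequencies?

T13, T9, T6, T2, T14 pairwise conflict, so at least 5 frequencies are needed.
5 frequencies suffice: frequency 1 → {T14}; frequency 2 → {T9}; frequency 3 → {T2, T3}; frequency 4 → {T6, T10}; frequency 5 → {T13}. Every pair that conflicts lands in different frequencies.

5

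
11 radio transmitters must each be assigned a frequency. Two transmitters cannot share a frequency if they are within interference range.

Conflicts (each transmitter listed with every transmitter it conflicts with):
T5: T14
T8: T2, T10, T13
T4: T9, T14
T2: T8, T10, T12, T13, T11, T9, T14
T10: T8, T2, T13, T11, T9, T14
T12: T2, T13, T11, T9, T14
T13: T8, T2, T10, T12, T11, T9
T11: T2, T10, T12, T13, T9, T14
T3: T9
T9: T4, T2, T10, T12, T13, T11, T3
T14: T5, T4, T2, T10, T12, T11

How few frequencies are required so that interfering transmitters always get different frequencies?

T2, T10, T13, T11, T9 pairwise conflict, so at least 5 frequencies are needed.
5 frequencies suffice: T5=2, T8=1, T4=2, T2=2, T10=5, T12=5, T13=3, T11=4, T3=2, T9=1, T14=1. Every pair that conflicts lands in different frequencies.

5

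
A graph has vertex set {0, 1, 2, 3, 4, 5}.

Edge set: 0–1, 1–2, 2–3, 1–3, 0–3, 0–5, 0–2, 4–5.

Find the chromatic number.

4

0, 1, 2, 3 form a clique, so at least 4 colors are needed.
4 colors suffice: color a → {0, 4}; color b → {3, 5}; color c → {1}; color d → {2}. Every edge joins two different colors.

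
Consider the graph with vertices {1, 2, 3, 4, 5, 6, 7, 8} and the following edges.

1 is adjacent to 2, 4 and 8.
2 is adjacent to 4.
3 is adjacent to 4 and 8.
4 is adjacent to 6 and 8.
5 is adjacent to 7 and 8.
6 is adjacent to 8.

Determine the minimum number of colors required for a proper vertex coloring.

3, 4, 8 are mutually adjacent, so at least 3 colors are needed.
3 colors suffice: color red → {2, 7, 8}; color blue → {4, 5}; color green → {1, 3, 6}. Every edge joins two different colors.

3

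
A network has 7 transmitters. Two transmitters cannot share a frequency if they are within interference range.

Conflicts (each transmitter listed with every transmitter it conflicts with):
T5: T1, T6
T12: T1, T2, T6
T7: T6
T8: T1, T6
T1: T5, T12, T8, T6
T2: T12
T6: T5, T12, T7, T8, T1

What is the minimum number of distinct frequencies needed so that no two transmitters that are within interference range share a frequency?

3

T5, T1, T6 pairwise conflict, so at least 3 frequencies are needed.
Using 3 frequencies: T5=3, T12=3, T7=2, T8=3, T1=2, T2=1, T6=1. Each listed conflict is separated.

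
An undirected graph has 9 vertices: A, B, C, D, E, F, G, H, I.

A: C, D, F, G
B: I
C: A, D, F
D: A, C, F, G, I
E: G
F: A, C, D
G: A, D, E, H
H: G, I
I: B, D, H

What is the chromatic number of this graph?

4

A, C, D, F form a clique, so at least 4 colors are needed.
4 colors suffice: color 1 → {B, D, E, H}; color 2 → {A, I}; color 3 → {F, G}; color 4 → {C}. No two adjacent vertices share a color.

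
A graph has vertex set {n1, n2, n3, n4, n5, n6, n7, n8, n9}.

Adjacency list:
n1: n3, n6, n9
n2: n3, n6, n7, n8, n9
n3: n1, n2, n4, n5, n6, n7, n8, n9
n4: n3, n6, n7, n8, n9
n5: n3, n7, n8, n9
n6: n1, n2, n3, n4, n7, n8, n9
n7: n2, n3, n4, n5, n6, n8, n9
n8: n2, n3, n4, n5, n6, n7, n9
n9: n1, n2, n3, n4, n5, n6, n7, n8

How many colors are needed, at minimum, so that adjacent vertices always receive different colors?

6

n2, n3, n6, n7, n8, n9 are pairwise adjacent (a clique of size 6), so at least 6 colors are needed.
One proper 6-coloring: n1=4, n2=6, n3=1, n4=6, n5=3, n6=3, n7=4, n8=5, n9=2. Every edge joins two different colors.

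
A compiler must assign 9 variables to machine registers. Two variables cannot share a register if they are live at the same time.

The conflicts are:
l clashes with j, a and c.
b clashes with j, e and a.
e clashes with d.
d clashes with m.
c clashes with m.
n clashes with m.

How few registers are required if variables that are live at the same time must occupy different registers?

3

The cycle d-e-b-a-l-c-m-d has odd length 7, so it cannot be 2-colored; at least 3 registers are needed.
Using 3 registers: l=1, b=1, j=2, e=2, a=2, d=3, c=2, n=2, m=1. No two conflicting variables share a register.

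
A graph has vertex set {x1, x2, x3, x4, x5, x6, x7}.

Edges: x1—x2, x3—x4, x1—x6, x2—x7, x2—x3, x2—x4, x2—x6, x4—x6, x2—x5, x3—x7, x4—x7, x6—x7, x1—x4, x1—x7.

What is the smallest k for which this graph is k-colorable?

x1, x2, x4, x6, x7 form a clique, so at least 5 colors are needed.
5 colors suffice: color 1 → {x2}; color 2 → {x5, x7}; color 3 → {x4}; color 4 → {x1, x3}; color 5 → {x6}. Each edge has distinct colors on its endpoints.

5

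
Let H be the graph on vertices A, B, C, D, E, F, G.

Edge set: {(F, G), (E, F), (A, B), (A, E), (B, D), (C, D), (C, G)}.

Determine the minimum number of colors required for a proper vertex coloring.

The cycle D-C-G-F-E-A-B-D has odd length 7, so it cannot be 2-colored; at least 3 colors are needed.
3 colors suffice: color 1 → {A, C, F}; color 2 → {B, E, G}; color 3 → {D}. Every edge joins two different colors.

3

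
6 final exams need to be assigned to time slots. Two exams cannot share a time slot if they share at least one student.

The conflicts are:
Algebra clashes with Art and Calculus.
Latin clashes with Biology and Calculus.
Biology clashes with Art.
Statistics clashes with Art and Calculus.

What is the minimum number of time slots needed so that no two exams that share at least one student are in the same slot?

3

The cycle Calculus-Latin-Biology-Art-Algebra-Calculus has odd length 5, so it cannot be 2-colored; at least 3 time slots are needed.
Using 3 time slots: Algebra=2, Latin=3, Biology=2, Statistics=2, Art=1, Calculus=1. Every pair that conflicts lands in different time slots.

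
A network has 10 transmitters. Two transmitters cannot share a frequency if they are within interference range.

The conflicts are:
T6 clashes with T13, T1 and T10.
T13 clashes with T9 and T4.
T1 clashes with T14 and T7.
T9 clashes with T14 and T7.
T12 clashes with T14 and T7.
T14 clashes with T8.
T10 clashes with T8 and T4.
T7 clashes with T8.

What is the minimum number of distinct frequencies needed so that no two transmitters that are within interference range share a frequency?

3

The cycle T13-T6-T1-T14-T9-T13 has odd length 5, so it cannot be 2-colored; at least 3 frequencies are needed.
3 frequencies suffice: T6=3, T13=1, T1=2, T9=2, T12=2, T14=1, T10=1, T7=1, T8=2, T4=2. Every pair that conflicts lands in different frequencies.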